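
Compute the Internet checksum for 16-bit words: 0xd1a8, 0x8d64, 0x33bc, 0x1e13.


Sum all words (with carry folding):
+ 0xd1a8 = 0xd1a8
+ 0x8d64 = 0x5f0d
+ 0x33bc = 0x92c9
+ 0x1e13 = 0xb0dc
One's complement: ~0xb0dc
Checksum = 0x4f23


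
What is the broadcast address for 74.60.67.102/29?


Network: 74.60.67.96/29
Host bits = 3
Set all host bits to 1:
Broadcast: 74.60.67.103


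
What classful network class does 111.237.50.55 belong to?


First octet: 111
Binary: 01101111
0xxxxxxx -> Class A (1-126)
Class A, default mask 255.0.0.0 (/8)


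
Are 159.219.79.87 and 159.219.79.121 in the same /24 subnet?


Mask: 255.255.255.0
159.219.79.87 AND mask = 159.219.79.0
159.219.79.121 AND mask = 159.219.79.0
Yes, same subnet (159.219.79.0)


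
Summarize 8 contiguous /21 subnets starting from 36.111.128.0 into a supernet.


Original prefix: /21
Number of subnets: 8 = 2^3
New prefix = 21 - 3 = 18
Supernet: 36.111.128.0/18


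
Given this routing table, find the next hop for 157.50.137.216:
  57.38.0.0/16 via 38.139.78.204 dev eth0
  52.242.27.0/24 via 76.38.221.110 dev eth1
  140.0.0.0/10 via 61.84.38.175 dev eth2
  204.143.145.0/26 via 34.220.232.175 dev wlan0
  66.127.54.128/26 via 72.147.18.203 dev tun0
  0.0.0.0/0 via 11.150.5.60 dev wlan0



Longest prefix match for 157.50.137.216:
  /16 57.38.0.0: no
  /24 52.242.27.0: no
  /10 140.0.0.0: no
  /26 204.143.145.0: no
  /26 66.127.54.128: no
  /0 0.0.0.0: MATCH
Selected: next-hop 11.150.5.60 via wlan0 (matched /0)


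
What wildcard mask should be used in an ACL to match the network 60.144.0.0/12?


Subnet mask: 255.240.0.0
Wildcard = 255.255.255.255 - subnet mask
255 - 255 = 0
255 - 240 = 15
255 - 0 = 255
255 - 0 = 255
Wildcard: 0.15.255.255


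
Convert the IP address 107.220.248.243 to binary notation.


107 = 01101011
220 = 11011100
248 = 11111000
243 = 11110011
Binary: 01101011.11011100.11111000.11110011


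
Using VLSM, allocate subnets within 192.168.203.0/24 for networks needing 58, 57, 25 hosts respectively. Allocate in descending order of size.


58 hosts -> /26 (62 usable): 192.168.203.0/26
57 hosts -> /26 (62 usable): 192.168.203.64/26
25 hosts -> /27 (30 usable): 192.168.203.128/27
Allocation: 192.168.203.0/26 (58 hosts, 62 usable); 192.168.203.64/26 (57 hosts, 62 usable); 192.168.203.128/27 (25 hosts, 30 usable)


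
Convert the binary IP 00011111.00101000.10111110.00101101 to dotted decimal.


00011111 = 31
00101000 = 40
10111110 = 190
00101101 = 45
IP: 31.40.190.45


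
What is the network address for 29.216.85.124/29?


IP:   00011101.11011000.01010101.01111100
Mask: 11111111.11111111.11111111.11111000
AND operation:
Net:  00011101.11011000.01010101.01111000
Network: 29.216.85.120/29


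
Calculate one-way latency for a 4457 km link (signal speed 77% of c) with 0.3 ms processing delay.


Speed = 0.77 * 3e5 km/s = 231000 km/s
Propagation delay = 4457 / 231000 = 0.0193 s = 19.2944 ms
Processing delay = 0.3 ms
Total one-way latency = 19.5944 ms


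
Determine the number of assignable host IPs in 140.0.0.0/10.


Host bits = 32 - 10 = 22
Total addresses = 2^22 = 4194304
Usable = total - 2 (network and broadcast)
Usable hosts: 4194302


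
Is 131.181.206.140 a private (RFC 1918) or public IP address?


RFC 1918 private ranges:
  10.0.0.0/8 (10.0.0.0 - 10.255.255.255)
  172.16.0.0/12 (172.16.0.0 - 172.31.255.255)
  192.168.0.0/16 (192.168.0.0 - 192.168.255.255)
Public (not in any RFC 1918 range)


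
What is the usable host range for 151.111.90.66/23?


Network: 151.111.90.0
Broadcast: 151.111.91.255
First usable = network + 1
Last usable = broadcast - 1
Range: 151.111.90.1 to 151.111.91.254


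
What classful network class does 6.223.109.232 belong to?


First octet: 6
Binary: 00000110
0xxxxxxx -> Class A (1-126)
Class A, default mask 255.0.0.0 (/8)


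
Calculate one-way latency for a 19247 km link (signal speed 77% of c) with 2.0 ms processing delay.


Speed = 0.77 * 3e5 km/s = 231000 km/s
Propagation delay = 19247 / 231000 = 0.0833 s = 83.3203 ms
Processing delay = 2.0 ms
Total one-way latency = 85.3203 ms


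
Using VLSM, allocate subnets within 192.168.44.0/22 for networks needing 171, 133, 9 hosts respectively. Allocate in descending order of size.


171 hosts -> /24 (254 usable): 192.168.44.0/24
133 hosts -> /24 (254 usable): 192.168.45.0/24
9 hosts -> /28 (14 usable): 192.168.46.0/28
Allocation: 192.168.44.0/24 (171 hosts, 254 usable); 192.168.45.0/24 (133 hosts, 254 usable); 192.168.46.0/28 (9 hosts, 14 usable)


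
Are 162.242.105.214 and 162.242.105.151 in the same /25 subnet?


Mask: 255.255.255.128
162.242.105.214 AND mask = 162.242.105.128
162.242.105.151 AND mask = 162.242.105.128
Yes, same subnet (162.242.105.128)


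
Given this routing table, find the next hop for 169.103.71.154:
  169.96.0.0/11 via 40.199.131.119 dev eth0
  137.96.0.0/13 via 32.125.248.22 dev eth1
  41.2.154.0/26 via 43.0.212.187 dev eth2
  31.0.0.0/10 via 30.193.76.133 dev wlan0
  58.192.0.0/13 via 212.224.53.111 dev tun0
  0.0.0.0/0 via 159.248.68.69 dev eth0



Longest prefix match for 169.103.71.154:
  /11 169.96.0.0: MATCH
  /13 137.96.0.0: no
  /26 41.2.154.0: no
  /10 31.0.0.0: no
  /13 58.192.0.0: no
  /0 0.0.0.0: MATCH
Selected: next-hop 40.199.131.119 via eth0 (matched /11)


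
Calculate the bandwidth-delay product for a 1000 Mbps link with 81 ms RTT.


BDP = bandwidth * RTT
= 1000 Mbps * 81 ms
= 1000 * 1e6 * 81 / 1000 bits
= 81000000 bits
= 10125000 bytes
= 9887.6953 KB
BDP = 81000000 bits (10125000 bytes)


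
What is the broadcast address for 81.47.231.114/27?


Network: 81.47.231.96/27
Host bits = 5
Set all host bits to 1:
Broadcast: 81.47.231.127


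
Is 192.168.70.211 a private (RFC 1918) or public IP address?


RFC 1918 private ranges:
  10.0.0.0/8 (10.0.0.0 - 10.255.255.255)
  172.16.0.0/12 (172.16.0.0 - 172.31.255.255)
  192.168.0.0/16 (192.168.0.0 - 192.168.255.255)
Private (in 192.168.0.0/16)


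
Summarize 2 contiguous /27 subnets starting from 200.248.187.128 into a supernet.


Original prefix: /27
Number of subnets: 2 = 2^1
New prefix = 27 - 1 = 26
Supernet: 200.248.187.128/26


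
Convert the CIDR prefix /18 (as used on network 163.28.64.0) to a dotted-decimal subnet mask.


/18 means 18 network bits, 14 host bits
Binary: 11111111111111111100000000000000
Mask: 255.255.192.0


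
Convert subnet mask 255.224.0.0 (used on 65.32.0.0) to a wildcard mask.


Subnet mask: 255.224.0.0
Wildcard = 255.255.255.255 - subnet mask
255 - 255 = 0
255 - 224 = 31
255 - 0 = 255
255 - 0 = 255
Wildcard: 0.31.255.255


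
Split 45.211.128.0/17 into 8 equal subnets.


New prefix = 17 + 3 = 20
Each subnet has 4096 addresses
  45.211.128.0/20
  45.211.144.0/20
  45.211.160.0/20
  45.211.176.0/20
  45.211.192.0/20
  45.211.208.0/20
  45.211.224.0/20
  45.211.240.0/20
Subnets: 45.211.128.0/20, 45.211.144.0/20, 45.211.160.0/20, 45.211.176.0/20, 45.211.192.0/20, 45.211.208.0/20, 45.211.224.0/20, 45.211.240.0/20


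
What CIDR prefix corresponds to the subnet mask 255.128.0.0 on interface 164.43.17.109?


Binary: 11111111.10000000.00000000.00000000
Count leading 1s
Prefix: /9


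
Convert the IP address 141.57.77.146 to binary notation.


141 = 10001101
57 = 00111001
77 = 01001101
146 = 10010010
Binary: 10001101.00111001.01001101.10010010


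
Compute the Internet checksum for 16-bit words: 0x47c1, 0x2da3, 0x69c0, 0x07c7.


Sum all words (with carry folding):
+ 0x47c1 = 0x47c1
+ 0x2da3 = 0x7564
+ 0x69c0 = 0xdf24
+ 0x07c7 = 0xe6eb
One's complement: ~0xe6eb
Checksum = 0x1914


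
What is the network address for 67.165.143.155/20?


IP:   01000011.10100101.10001111.10011011
Mask: 11111111.11111111.11110000.00000000
AND operation:
Net:  01000011.10100101.10000000.00000000
Network: 67.165.128.0/20


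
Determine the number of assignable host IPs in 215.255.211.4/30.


Host bits = 32 - 30 = 2
Total addresses = 2^2 = 4
Usable = total - 2 (network and broadcast)
Usable hosts: 2


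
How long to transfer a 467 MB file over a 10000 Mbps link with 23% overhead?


Effective throughput = 10000 * (1 - 23/100) = 7700 Mbps
File size in Mb = 467 * 8 = 3736 Mb
Time = 3736 / 7700
Time = 0.4852 seconds


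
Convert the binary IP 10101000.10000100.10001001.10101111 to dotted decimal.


10101000 = 168
10000100 = 132
10001001 = 137
10101111 = 175
IP: 168.132.137.175


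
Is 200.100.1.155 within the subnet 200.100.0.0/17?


Subnet network: 200.100.0.0
Test IP AND mask: 200.100.0.0
Yes, 200.100.1.155 is in 200.100.0.0/17


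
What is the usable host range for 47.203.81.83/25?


Network: 47.203.81.0
Broadcast: 47.203.81.127
First usable = network + 1
Last usable = broadcast - 1
Range: 47.203.81.1 to 47.203.81.126


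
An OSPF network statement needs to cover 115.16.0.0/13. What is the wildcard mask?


Subnet mask: 255.248.0.0
Wildcard = 255.255.255.255 - subnet mask
255 - 255 = 0
255 - 248 = 7
255 - 0 = 255
255 - 0 = 255
Wildcard: 0.7.255.255


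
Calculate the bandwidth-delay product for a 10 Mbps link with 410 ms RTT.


BDP = bandwidth * RTT
= 10 Mbps * 410 ms
= 10 * 1e6 * 410 / 1000 bits
= 4100000 bits
= 512500 bytes
= 500.4883 KB
BDP = 4100000 bits (512500 bytes)


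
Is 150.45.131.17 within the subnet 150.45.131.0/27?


Subnet network: 150.45.131.0
Test IP AND mask: 150.45.131.0
Yes, 150.45.131.17 is in 150.45.131.0/27


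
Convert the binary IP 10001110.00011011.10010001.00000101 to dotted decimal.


10001110 = 142
00011011 = 27
10010001 = 145
00000101 = 5
IP: 142.27.145.5


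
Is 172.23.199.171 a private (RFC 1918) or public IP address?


RFC 1918 private ranges:
  10.0.0.0/8 (10.0.0.0 - 10.255.255.255)
  172.16.0.0/12 (172.16.0.0 - 172.31.255.255)
  192.168.0.0/16 (192.168.0.0 - 192.168.255.255)
Private (in 172.16.0.0/12)


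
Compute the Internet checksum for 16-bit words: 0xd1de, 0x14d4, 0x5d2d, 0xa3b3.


Sum all words (with carry folding):
+ 0xd1de = 0xd1de
+ 0x14d4 = 0xe6b2
+ 0x5d2d = 0x43e0
+ 0xa3b3 = 0xe793
One's complement: ~0xe793
Checksum = 0x186c


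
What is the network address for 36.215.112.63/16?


IP:   00100100.11010111.01110000.00111111
Mask: 11111111.11111111.00000000.00000000
AND operation:
Net:  00100100.11010111.00000000.00000000
Network: 36.215.0.0/16


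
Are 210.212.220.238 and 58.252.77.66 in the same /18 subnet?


Mask: 255.255.192.0
210.212.220.238 AND mask = 210.212.192.0
58.252.77.66 AND mask = 58.252.64.0
No, different subnets (210.212.192.0 vs 58.252.64.0)


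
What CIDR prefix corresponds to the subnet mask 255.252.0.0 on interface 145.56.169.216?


Binary: 11111111.11111100.00000000.00000000
Count leading 1s
Prefix: /14


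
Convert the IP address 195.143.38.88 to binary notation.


195 = 11000011
143 = 10001111
38 = 00100110
88 = 01011000
Binary: 11000011.10001111.00100110.01011000


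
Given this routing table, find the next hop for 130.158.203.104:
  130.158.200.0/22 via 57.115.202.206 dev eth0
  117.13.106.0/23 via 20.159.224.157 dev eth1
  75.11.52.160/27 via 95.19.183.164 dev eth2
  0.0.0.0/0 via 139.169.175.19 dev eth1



Longest prefix match for 130.158.203.104:
  /22 130.158.200.0: MATCH
  /23 117.13.106.0: no
  /27 75.11.52.160: no
  /0 0.0.0.0: MATCH
Selected: next-hop 57.115.202.206 via eth0 (matched /22)


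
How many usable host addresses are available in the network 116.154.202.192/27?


Host bits = 32 - 27 = 5
Total addresses = 2^5 = 32
Usable = total - 2 (network and broadcast)
Usable hosts: 30


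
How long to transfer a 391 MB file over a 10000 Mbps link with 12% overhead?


Effective throughput = 10000 * (1 - 12/100) = 8800 Mbps
File size in Mb = 391 * 8 = 3128 Mb
Time = 3128 / 8800
Time = 0.3555 seconds


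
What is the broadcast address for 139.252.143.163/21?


Network: 139.252.136.0/21
Host bits = 11
Set all host bits to 1:
Broadcast: 139.252.143.255


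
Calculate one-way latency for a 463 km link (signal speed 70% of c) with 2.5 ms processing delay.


Speed = 0.7 * 3e5 km/s = 210000 km/s
Propagation delay = 463 / 210000 = 0.0022 s = 2.2048 ms
Processing delay = 2.5 ms
Total one-way latency = 4.7048 ms


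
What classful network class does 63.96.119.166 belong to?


First octet: 63
Binary: 00111111
0xxxxxxx -> Class A (1-126)
Class A, default mask 255.0.0.0 (/8)


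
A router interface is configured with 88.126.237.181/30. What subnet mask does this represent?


/30 means 30 network bits, 2 host bits
Binary: 11111111111111111111111111111100
Mask: 255.255.255.252


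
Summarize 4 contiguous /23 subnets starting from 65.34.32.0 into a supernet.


Original prefix: /23
Number of subnets: 4 = 2^2
New prefix = 23 - 2 = 21
Supernet: 65.34.32.0/21


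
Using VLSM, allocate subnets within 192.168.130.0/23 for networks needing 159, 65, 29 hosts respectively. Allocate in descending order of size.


159 hosts -> /24 (254 usable): 192.168.130.0/24
65 hosts -> /25 (126 usable): 192.168.131.0/25
29 hosts -> /27 (30 usable): 192.168.131.128/27
Allocation: 192.168.130.0/24 (159 hosts, 254 usable); 192.168.131.0/25 (65 hosts, 126 usable); 192.168.131.128/27 (29 hosts, 30 usable)


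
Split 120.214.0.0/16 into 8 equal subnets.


New prefix = 16 + 3 = 19
Each subnet has 8192 addresses
  120.214.0.0/19
  120.214.32.0/19
  120.214.64.0/19
  120.214.96.0/19
  120.214.128.0/19
  120.214.160.0/19
  120.214.192.0/19
  120.214.224.0/19
Subnets: 120.214.0.0/19, 120.214.32.0/19, 120.214.64.0/19, 120.214.96.0/19, 120.214.128.0/19, 120.214.160.0/19, 120.214.192.0/19, 120.214.224.0/19


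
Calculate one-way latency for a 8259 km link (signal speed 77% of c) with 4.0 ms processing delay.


Speed = 0.77 * 3e5 km/s = 231000 km/s
Propagation delay = 8259 / 231000 = 0.0358 s = 35.7532 ms
Processing delay = 4.0 ms
Total one-way latency = 39.7532 ms


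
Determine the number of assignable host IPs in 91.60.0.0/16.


Host bits = 32 - 16 = 16
Total addresses = 2^16 = 65536
Usable = total - 2 (network and broadcast)
Usable hosts: 65534


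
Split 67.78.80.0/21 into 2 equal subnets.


New prefix = 21 + 1 = 22
Each subnet has 1024 addresses
  67.78.80.0/22
  67.78.84.0/22
Subnets: 67.78.80.0/22, 67.78.84.0/22


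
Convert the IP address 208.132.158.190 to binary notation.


208 = 11010000
132 = 10000100
158 = 10011110
190 = 10111110
Binary: 11010000.10000100.10011110.10111110


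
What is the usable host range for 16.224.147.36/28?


Network: 16.224.147.32
Broadcast: 16.224.147.47
First usable = network + 1
Last usable = broadcast - 1
Range: 16.224.147.33 to 16.224.147.46


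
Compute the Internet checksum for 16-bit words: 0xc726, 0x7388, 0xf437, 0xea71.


Sum all words (with carry folding):
+ 0xc726 = 0xc726
+ 0x7388 = 0x3aaf
+ 0xf437 = 0x2ee7
+ 0xea71 = 0x1959
One's complement: ~0x1959
Checksum = 0xe6a6


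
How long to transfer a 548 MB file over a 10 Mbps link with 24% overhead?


Effective throughput = 10 * (1 - 24/100) = 7.6 Mbps
File size in Mb = 548 * 8 = 4384 Mb
Time = 4384 / 7.6
Time = 576.8421 seconds


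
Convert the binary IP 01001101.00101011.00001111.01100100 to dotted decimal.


01001101 = 77
00101011 = 43
00001111 = 15
01100100 = 100
IP: 77.43.15.100


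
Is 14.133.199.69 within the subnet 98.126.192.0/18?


Subnet network: 98.126.192.0
Test IP AND mask: 14.133.192.0
No, 14.133.199.69 is not in 98.126.192.0/18


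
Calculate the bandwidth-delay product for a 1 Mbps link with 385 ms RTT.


BDP = bandwidth * RTT
= 1 Mbps * 385 ms
= 1 * 1e6 * 385 / 1000 bits
= 385000 bits
= 48125 bytes
= 46.9971 KB
BDP = 385000 bits (48125 bytes)


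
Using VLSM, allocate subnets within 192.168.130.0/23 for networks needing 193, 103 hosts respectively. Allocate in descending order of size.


193 hosts -> /24 (254 usable): 192.168.130.0/24
103 hosts -> /25 (126 usable): 192.168.131.0/25
Allocation: 192.168.130.0/24 (193 hosts, 254 usable); 192.168.131.0/25 (103 hosts, 126 usable)


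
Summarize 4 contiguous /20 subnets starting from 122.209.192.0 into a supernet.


Original prefix: /20
Number of subnets: 4 = 2^2
New prefix = 20 - 2 = 18
Supernet: 122.209.192.0/18


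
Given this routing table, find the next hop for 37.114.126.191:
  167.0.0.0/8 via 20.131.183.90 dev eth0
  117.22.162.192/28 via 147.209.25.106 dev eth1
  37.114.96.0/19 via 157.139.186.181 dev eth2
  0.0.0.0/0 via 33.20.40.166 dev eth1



Longest prefix match for 37.114.126.191:
  /8 167.0.0.0: no
  /28 117.22.162.192: no
  /19 37.114.96.0: MATCH
  /0 0.0.0.0: MATCH
Selected: next-hop 157.139.186.181 via eth2 (matched /19)


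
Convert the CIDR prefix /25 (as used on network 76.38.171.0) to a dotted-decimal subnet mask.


/25 means 25 network bits, 7 host bits
Binary: 11111111111111111111111110000000
Mask: 255.255.255.128


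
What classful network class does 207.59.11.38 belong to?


First octet: 207
Binary: 11001111
110xxxxx -> Class C (192-223)
Class C, default mask 255.255.255.0 (/24)


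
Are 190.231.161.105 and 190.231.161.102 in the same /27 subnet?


Mask: 255.255.255.224
190.231.161.105 AND mask = 190.231.161.96
190.231.161.102 AND mask = 190.231.161.96
Yes, same subnet (190.231.161.96)


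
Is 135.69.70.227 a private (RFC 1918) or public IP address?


RFC 1918 private ranges:
  10.0.0.0/8 (10.0.0.0 - 10.255.255.255)
  172.16.0.0/12 (172.16.0.0 - 172.31.255.255)
  192.168.0.0/16 (192.168.0.0 - 192.168.255.255)
Public (not in any RFC 1918 range)


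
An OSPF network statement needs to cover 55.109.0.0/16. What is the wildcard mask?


Subnet mask: 255.255.0.0
Wildcard = 255.255.255.255 - subnet mask
255 - 255 = 0
255 - 255 = 0
255 - 0 = 255
255 - 0 = 255
Wildcard: 0.0.255.255


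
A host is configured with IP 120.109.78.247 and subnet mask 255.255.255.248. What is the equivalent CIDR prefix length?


Binary: 11111111.11111111.11111111.11111000
Count leading 1s
Prefix: /29


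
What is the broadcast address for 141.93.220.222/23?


Network: 141.93.220.0/23
Host bits = 9
Set all host bits to 1:
Broadcast: 141.93.221.255


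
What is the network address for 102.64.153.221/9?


IP:   01100110.01000000.10011001.11011101
Mask: 11111111.10000000.00000000.00000000
AND operation:
Net:  01100110.00000000.00000000.00000000
Network: 102.0.0.0/9


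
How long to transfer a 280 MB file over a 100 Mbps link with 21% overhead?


Effective throughput = 100 * (1 - 21/100) = 79 Mbps
File size in Mb = 280 * 8 = 2240 Mb
Time = 2240 / 79
Time = 28.3544 seconds


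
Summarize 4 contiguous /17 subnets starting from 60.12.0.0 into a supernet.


Original prefix: /17
Number of subnets: 4 = 2^2
New prefix = 17 - 2 = 15
Supernet: 60.12.0.0/15


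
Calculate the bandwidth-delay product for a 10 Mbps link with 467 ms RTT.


BDP = bandwidth * RTT
= 10 Mbps * 467 ms
= 10 * 1e6 * 467 / 1000 bits
= 4670000 bits
= 583750 bytes
= 570.0684 KB
BDP = 4670000 bits (583750 bytes)


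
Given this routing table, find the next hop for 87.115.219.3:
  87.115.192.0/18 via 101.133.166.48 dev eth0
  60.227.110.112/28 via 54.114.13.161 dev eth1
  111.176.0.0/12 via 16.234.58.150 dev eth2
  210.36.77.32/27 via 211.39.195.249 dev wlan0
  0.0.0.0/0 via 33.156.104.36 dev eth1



Longest prefix match for 87.115.219.3:
  /18 87.115.192.0: MATCH
  /28 60.227.110.112: no
  /12 111.176.0.0: no
  /27 210.36.77.32: no
  /0 0.0.0.0: MATCH
Selected: next-hop 101.133.166.48 via eth0 (matched /18)


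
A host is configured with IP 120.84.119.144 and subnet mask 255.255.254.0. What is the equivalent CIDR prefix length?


Binary: 11111111.11111111.11111110.00000000
Count leading 1s
Prefix: /23


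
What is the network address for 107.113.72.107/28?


IP:   01101011.01110001.01001000.01101011
Mask: 11111111.11111111.11111111.11110000
AND operation:
Net:  01101011.01110001.01001000.01100000
Network: 107.113.72.96/28


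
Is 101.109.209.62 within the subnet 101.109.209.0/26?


Subnet network: 101.109.209.0
Test IP AND mask: 101.109.209.0
Yes, 101.109.209.62 is in 101.109.209.0/26


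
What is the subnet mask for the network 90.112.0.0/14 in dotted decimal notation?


/14 means 14 network bits, 18 host bits
Binary: 11111111111111000000000000000000
Mask: 255.252.0.0


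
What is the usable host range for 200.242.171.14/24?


Network: 200.242.171.0
Broadcast: 200.242.171.255
First usable = network + 1
Last usable = broadcast - 1
Range: 200.242.171.1 to 200.242.171.254


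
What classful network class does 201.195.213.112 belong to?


First octet: 201
Binary: 11001001
110xxxxx -> Class C (192-223)
Class C, default mask 255.255.255.0 (/24)


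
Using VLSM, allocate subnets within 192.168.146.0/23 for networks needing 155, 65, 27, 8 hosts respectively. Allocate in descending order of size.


155 hosts -> /24 (254 usable): 192.168.146.0/24
65 hosts -> /25 (126 usable): 192.168.147.0/25
27 hosts -> /27 (30 usable): 192.168.147.128/27
8 hosts -> /28 (14 usable): 192.168.147.160/28
Allocation: 192.168.146.0/24 (155 hosts, 254 usable); 192.168.147.0/25 (65 hosts, 126 usable); 192.168.147.128/27 (27 hosts, 30 usable); 192.168.147.160/28 (8 hosts, 14 usable)


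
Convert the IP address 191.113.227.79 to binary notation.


191 = 10111111
113 = 01110001
227 = 11100011
79 = 01001111
Binary: 10111111.01110001.11100011.01001111


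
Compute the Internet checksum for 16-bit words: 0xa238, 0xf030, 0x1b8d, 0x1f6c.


Sum all words (with carry folding):
+ 0xa238 = 0xa238
+ 0xf030 = 0x9269
+ 0x1b8d = 0xadf6
+ 0x1f6c = 0xcd62
One's complement: ~0xcd62
Checksum = 0x329d


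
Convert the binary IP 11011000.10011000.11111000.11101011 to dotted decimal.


11011000 = 216
10011000 = 152
11111000 = 248
11101011 = 235
IP: 216.152.248.235


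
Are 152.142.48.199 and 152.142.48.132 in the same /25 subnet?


Mask: 255.255.255.128
152.142.48.199 AND mask = 152.142.48.128
152.142.48.132 AND mask = 152.142.48.128
Yes, same subnet (152.142.48.128)


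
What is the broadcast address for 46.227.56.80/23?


Network: 46.227.56.0/23
Host bits = 9
Set all host bits to 1:
Broadcast: 46.227.57.255


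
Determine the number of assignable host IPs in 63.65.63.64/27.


Host bits = 32 - 27 = 5
Total addresses = 2^5 = 32
Usable = total - 2 (network and broadcast)
Usable hosts: 30


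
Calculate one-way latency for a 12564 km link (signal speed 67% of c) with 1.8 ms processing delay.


Speed = 0.67 * 3e5 km/s = 201000 km/s
Propagation delay = 12564 / 201000 = 0.0625 s = 62.5075 ms
Processing delay = 1.8 ms
Total one-way latency = 64.3075 ms


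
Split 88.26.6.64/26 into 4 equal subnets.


New prefix = 26 + 2 = 28
Each subnet has 16 addresses
  88.26.6.64/28
  88.26.6.80/28
  88.26.6.96/28
  88.26.6.112/28
Subnets: 88.26.6.64/28, 88.26.6.80/28, 88.26.6.96/28, 88.26.6.112/28


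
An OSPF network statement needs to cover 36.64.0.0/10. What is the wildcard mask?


Subnet mask: 255.192.0.0
Wildcard = 255.255.255.255 - subnet mask
255 - 255 = 0
255 - 192 = 63
255 - 0 = 255
255 - 0 = 255
Wildcard: 0.63.255.255


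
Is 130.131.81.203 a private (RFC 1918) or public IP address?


RFC 1918 private ranges:
  10.0.0.0/8 (10.0.0.0 - 10.255.255.255)
  172.16.0.0/12 (172.16.0.0 - 172.31.255.255)
  192.168.0.0/16 (192.168.0.0 - 192.168.255.255)
Public (not in any RFC 1918 range)


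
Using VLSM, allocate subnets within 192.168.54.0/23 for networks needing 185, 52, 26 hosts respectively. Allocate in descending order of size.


185 hosts -> /24 (254 usable): 192.168.54.0/24
52 hosts -> /26 (62 usable): 192.168.55.0/26
26 hosts -> /27 (30 usable): 192.168.55.64/27
Allocation: 192.168.54.0/24 (185 hosts, 254 usable); 192.168.55.0/26 (52 hosts, 62 usable); 192.168.55.64/27 (26 hosts, 30 usable)


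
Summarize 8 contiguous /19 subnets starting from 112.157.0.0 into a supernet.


Original prefix: /19
Number of subnets: 8 = 2^3
New prefix = 19 - 3 = 16
Supernet: 112.157.0.0/16


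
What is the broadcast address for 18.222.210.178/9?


Network: 18.128.0.0/9
Host bits = 23
Set all host bits to 1:
Broadcast: 18.255.255.255


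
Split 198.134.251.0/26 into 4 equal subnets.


New prefix = 26 + 2 = 28
Each subnet has 16 addresses
  198.134.251.0/28
  198.134.251.16/28
  198.134.251.32/28
  198.134.251.48/28
Subnets: 198.134.251.0/28, 198.134.251.16/28, 198.134.251.32/28, 198.134.251.48/28


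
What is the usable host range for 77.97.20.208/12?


Network: 77.96.0.0
Broadcast: 77.111.255.255
First usable = network + 1
Last usable = broadcast - 1
Range: 77.96.0.1 to 77.111.255.254


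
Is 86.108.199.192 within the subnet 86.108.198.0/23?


Subnet network: 86.108.198.0
Test IP AND mask: 86.108.198.0
Yes, 86.108.199.192 is in 86.108.198.0/23


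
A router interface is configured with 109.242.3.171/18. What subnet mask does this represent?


/18 means 18 network bits, 14 host bits
Binary: 11111111111111111100000000000000
Mask: 255.255.192.0


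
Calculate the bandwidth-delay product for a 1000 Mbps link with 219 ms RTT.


BDP = bandwidth * RTT
= 1000 Mbps * 219 ms
= 1000 * 1e6 * 219 / 1000 bits
= 219000000 bits
= 27375000 bytes
= 26733.3984 KB
BDP = 219000000 bits (27375000 bytes)


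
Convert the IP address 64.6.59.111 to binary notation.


64 = 01000000
6 = 00000110
59 = 00111011
111 = 01101111
Binary: 01000000.00000110.00111011.01101111


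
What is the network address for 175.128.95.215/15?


IP:   10101111.10000000.01011111.11010111
Mask: 11111111.11111110.00000000.00000000
AND operation:
Net:  10101111.10000000.00000000.00000000
Network: 175.128.0.0/15


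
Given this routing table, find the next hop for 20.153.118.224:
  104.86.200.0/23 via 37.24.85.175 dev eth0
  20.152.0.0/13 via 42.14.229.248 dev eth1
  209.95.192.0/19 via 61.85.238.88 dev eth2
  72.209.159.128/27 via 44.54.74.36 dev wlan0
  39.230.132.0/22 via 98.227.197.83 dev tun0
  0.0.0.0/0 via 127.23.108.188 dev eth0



Longest prefix match for 20.153.118.224:
  /23 104.86.200.0: no
  /13 20.152.0.0: MATCH
  /19 209.95.192.0: no
  /27 72.209.159.128: no
  /22 39.230.132.0: no
  /0 0.0.0.0: MATCH
Selected: next-hop 42.14.229.248 via eth1 (matched /13)


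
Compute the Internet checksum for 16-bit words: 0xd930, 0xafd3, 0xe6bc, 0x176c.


Sum all words (with carry folding):
+ 0xd930 = 0xd930
+ 0xafd3 = 0x8904
+ 0xe6bc = 0x6fc1
+ 0x176c = 0x872d
One's complement: ~0x872d
Checksum = 0x78d2


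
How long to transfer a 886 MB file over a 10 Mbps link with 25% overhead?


Effective throughput = 10 * (1 - 25/100) = 7.5 Mbps
File size in Mb = 886 * 8 = 7088 Mb
Time = 7088 / 7.5
Time = 945.0667 seconds


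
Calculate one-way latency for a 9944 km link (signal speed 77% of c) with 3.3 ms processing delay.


Speed = 0.77 * 3e5 km/s = 231000 km/s
Propagation delay = 9944 / 231000 = 0.043 s = 43.0476 ms
Processing delay = 3.3 ms
Total one-way latency = 46.3476 ms


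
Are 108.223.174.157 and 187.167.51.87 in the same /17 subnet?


Mask: 255.255.128.0
108.223.174.157 AND mask = 108.223.128.0
187.167.51.87 AND mask = 187.167.0.0
No, different subnets (108.223.128.0 vs 187.167.0.0)


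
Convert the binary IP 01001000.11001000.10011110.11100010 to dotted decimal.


01001000 = 72
11001000 = 200
10011110 = 158
11100010 = 226
IP: 72.200.158.226


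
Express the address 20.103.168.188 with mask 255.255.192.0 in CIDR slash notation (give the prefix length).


Binary: 11111111.11111111.11000000.00000000
Count leading 1s
Prefix: /18


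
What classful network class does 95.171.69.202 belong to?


First octet: 95
Binary: 01011111
0xxxxxxx -> Class A (1-126)
Class A, default mask 255.0.0.0 (/8)


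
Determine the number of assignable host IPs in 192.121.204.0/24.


Host bits = 32 - 24 = 8
Total addresses = 2^8 = 256
Usable = total - 2 (network and broadcast)
Usable hosts: 254


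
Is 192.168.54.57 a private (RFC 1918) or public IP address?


RFC 1918 private ranges:
  10.0.0.0/8 (10.0.0.0 - 10.255.255.255)
  172.16.0.0/12 (172.16.0.0 - 172.31.255.255)
  192.168.0.0/16 (192.168.0.0 - 192.168.255.255)
Private (in 192.168.0.0/16)


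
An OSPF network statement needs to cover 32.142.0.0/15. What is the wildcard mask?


Subnet mask: 255.254.0.0
Wildcard = 255.255.255.255 - subnet mask
255 - 255 = 0
255 - 254 = 1
255 - 0 = 255
255 - 0 = 255
Wildcard: 0.1.255.255


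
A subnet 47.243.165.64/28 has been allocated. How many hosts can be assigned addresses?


Host bits = 32 - 28 = 4
Total addresses = 2^4 = 16
Usable = total - 2 (network and broadcast)
Usable hosts: 14


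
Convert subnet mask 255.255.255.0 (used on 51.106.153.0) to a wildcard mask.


Subnet mask: 255.255.255.0
Wildcard = 255.255.255.255 - subnet mask
255 - 255 = 0
255 - 255 = 0
255 - 255 = 0
255 - 0 = 255
Wildcard: 0.0.0.255


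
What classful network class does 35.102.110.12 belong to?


First octet: 35
Binary: 00100011
0xxxxxxx -> Class A (1-126)
Class A, default mask 255.0.0.0 (/8)


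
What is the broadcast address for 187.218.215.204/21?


Network: 187.218.208.0/21
Host bits = 11
Set all host bits to 1:
Broadcast: 187.218.215.255


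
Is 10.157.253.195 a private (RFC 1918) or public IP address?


RFC 1918 private ranges:
  10.0.0.0/8 (10.0.0.0 - 10.255.255.255)
  172.16.0.0/12 (172.16.0.0 - 172.31.255.255)
  192.168.0.0/16 (192.168.0.0 - 192.168.255.255)
Private (in 10.0.0.0/8)


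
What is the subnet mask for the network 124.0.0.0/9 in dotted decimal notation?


/9 means 9 network bits, 23 host bits
Binary: 11111111100000000000000000000000
Mask: 255.128.0.0


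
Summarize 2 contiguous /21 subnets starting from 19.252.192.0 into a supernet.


Original prefix: /21
Number of subnets: 2 = 2^1
New prefix = 21 - 1 = 20
Supernet: 19.252.192.0/20


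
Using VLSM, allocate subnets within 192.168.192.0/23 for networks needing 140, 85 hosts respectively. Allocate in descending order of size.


140 hosts -> /24 (254 usable): 192.168.192.0/24
85 hosts -> /25 (126 usable): 192.168.193.0/25
Allocation: 192.168.192.0/24 (140 hosts, 254 usable); 192.168.193.0/25 (85 hosts, 126 usable)


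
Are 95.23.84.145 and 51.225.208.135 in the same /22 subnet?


Mask: 255.255.252.0
95.23.84.145 AND mask = 95.23.84.0
51.225.208.135 AND mask = 51.225.208.0
No, different subnets (95.23.84.0 vs 51.225.208.0)


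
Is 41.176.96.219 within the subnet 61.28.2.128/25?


Subnet network: 61.28.2.128
Test IP AND mask: 41.176.96.128
No, 41.176.96.219 is not in 61.28.2.128/25


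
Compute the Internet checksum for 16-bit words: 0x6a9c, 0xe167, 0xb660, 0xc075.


Sum all words (with carry folding):
+ 0x6a9c = 0x6a9c
+ 0xe167 = 0x4c04
+ 0xb660 = 0x0265
+ 0xc075 = 0xc2da
One's complement: ~0xc2da
Checksum = 0x3d25


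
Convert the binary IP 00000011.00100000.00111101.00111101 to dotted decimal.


00000011 = 3
00100000 = 32
00111101 = 61
00111101 = 61
IP: 3.32.61.61


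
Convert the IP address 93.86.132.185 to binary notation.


93 = 01011101
86 = 01010110
132 = 10000100
185 = 10111001
Binary: 01011101.01010110.10000100.10111001


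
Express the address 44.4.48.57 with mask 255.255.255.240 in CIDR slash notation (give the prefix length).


Binary: 11111111.11111111.11111111.11110000
Count leading 1s
Prefix: /28


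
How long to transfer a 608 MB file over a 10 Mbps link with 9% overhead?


Effective throughput = 10 * (1 - 9/100) = 9.1 Mbps
File size in Mb = 608 * 8 = 4864 Mb
Time = 4864 / 9.1
Time = 534.5055 seconds


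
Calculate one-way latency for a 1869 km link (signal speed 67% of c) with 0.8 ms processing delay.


Speed = 0.67 * 3e5 km/s = 201000 km/s
Propagation delay = 1869 / 201000 = 0.0093 s = 9.2985 ms
Processing delay = 0.8 ms
Total one-way latency = 10.0985 ms


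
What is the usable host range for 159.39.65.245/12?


Network: 159.32.0.0
Broadcast: 159.47.255.255
First usable = network + 1
Last usable = broadcast - 1
Range: 159.32.0.1 to 159.47.255.254


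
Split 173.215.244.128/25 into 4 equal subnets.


New prefix = 25 + 2 = 27
Each subnet has 32 addresses
  173.215.244.128/27
  173.215.244.160/27
  173.215.244.192/27
  173.215.244.224/27
Subnets: 173.215.244.128/27, 173.215.244.160/27, 173.215.244.192/27, 173.215.244.224/27


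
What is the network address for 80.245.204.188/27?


IP:   01010000.11110101.11001100.10111100
Mask: 11111111.11111111.11111111.11100000
AND operation:
Net:  01010000.11110101.11001100.10100000
Network: 80.245.204.160/27


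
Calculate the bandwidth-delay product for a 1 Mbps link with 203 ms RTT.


BDP = bandwidth * RTT
= 1 Mbps * 203 ms
= 1 * 1e6 * 203 / 1000 bits
= 203000 bits
= 25375 bytes
= 24.7803 KB
BDP = 203000 bits (25375 bytes)


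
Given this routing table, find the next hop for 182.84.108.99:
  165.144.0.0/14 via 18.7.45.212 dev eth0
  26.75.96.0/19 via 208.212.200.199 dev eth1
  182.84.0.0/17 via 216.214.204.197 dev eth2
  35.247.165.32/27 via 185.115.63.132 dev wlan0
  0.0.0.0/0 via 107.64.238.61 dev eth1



Longest prefix match for 182.84.108.99:
  /14 165.144.0.0: no
  /19 26.75.96.0: no
  /17 182.84.0.0: MATCH
  /27 35.247.165.32: no
  /0 0.0.0.0: MATCH
Selected: next-hop 216.214.204.197 via eth2 (matched /17)


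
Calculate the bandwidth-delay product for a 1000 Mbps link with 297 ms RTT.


BDP = bandwidth * RTT
= 1000 Mbps * 297 ms
= 1000 * 1e6 * 297 / 1000 bits
= 297000000 bits
= 37125000 bytes
= 36254.8828 KB
BDP = 297000000 bits (37125000 bytes)


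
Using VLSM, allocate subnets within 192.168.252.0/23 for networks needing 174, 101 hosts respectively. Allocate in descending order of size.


174 hosts -> /24 (254 usable): 192.168.252.0/24
101 hosts -> /25 (126 usable): 192.168.253.0/25
Allocation: 192.168.252.0/24 (174 hosts, 254 usable); 192.168.253.0/25 (101 hosts, 126 usable)


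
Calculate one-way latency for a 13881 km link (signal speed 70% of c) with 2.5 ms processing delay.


Speed = 0.7 * 3e5 km/s = 210000 km/s
Propagation delay = 13881 / 210000 = 0.0661 s = 66.1 ms
Processing delay = 2.5 ms
Total one-way latency = 68.6 ms


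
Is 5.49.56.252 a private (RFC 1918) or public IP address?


RFC 1918 private ranges:
  10.0.0.0/8 (10.0.0.0 - 10.255.255.255)
  172.16.0.0/12 (172.16.0.0 - 172.31.255.255)
  192.168.0.0/16 (192.168.0.0 - 192.168.255.255)
Public (not in any RFC 1918 range)


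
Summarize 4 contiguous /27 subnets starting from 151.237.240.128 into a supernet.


Original prefix: /27
Number of subnets: 4 = 2^2
New prefix = 27 - 2 = 25
Supernet: 151.237.240.128/25


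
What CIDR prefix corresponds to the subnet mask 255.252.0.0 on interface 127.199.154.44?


Binary: 11111111.11111100.00000000.00000000
Count leading 1s
Prefix: /14


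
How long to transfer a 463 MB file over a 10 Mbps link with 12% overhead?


Effective throughput = 10 * (1 - 12/100) = 8.8 Mbps
File size in Mb = 463 * 8 = 3704 Mb
Time = 3704 / 8.8
Time = 420.9091 seconds


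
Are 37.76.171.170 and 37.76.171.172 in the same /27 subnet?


Mask: 255.255.255.224
37.76.171.170 AND mask = 37.76.171.160
37.76.171.172 AND mask = 37.76.171.160
Yes, same subnet (37.76.171.160)


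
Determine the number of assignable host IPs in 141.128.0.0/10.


Host bits = 32 - 10 = 22
Total addresses = 2^22 = 4194304
Usable = total - 2 (network and broadcast)
Usable hosts: 4194302


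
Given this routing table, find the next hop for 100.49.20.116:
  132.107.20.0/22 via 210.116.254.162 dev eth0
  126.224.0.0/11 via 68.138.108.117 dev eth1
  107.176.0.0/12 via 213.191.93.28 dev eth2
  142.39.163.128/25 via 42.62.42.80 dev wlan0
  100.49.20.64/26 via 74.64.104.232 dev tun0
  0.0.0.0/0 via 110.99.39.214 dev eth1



Longest prefix match for 100.49.20.116:
  /22 132.107.20.0: no
  /11 126.224.0.0: no
  /12 107.176.0.0: no
  /25 142.39.163.128: no
  /26 100.49.20.64: MATCH
  /0 0.0.0.0: MATCH
Selected: next-hop 74.64.104.232 via tun0 (matched /26)


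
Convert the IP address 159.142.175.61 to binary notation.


159 = 10011111
142 = 10001110
175 = 10101111
61 = 00111101
Binary: 10011111.10001110.10101111.00111101


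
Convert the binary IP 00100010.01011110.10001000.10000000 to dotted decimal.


00100010 = 34
01011110 = 94
10001000 = 136
10000000 = 128
IP: 34.94.136.128


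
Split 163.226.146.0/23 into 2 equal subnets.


New prefix = 23 + 1 = 24
Each subnet has 256 addresses
  163.226.146.0/24
  163.226.147.0/24
Subnets: 163.226.146.0/24, 163.226.147.0/24


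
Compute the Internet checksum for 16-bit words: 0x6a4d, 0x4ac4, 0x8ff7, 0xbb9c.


Sum all words (with carry folding):
+ 0x6a4d = 0x6a4d
+ 0x4ac4 = 0xb511
+ 0x8ff7 = 0x4509
+ 0xbb9c = 0x00a6
One's complement: ~0x00a6
Checksum = 0xff59


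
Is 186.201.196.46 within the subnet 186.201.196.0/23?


Subnet network: 186.201.196.0
Test IP AND mask: 186.201.196.0
Yes, 186.201.196.46 is in 186.201.196.0/23


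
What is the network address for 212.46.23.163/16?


IP:   11010100.00101110.00010111.10100011
Mask: 11111111.11111111.00000000.00000000
AND operation:
Net:  11010100.00101110.00000000.00000000
Network: 212.46.0.0/16


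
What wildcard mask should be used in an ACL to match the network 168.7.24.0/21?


Subnet mask: 255.255.248.0
Wildcard = 255.255.255.255 - subnet mask
255 - 255 = 0
255 - 255 = 0
255 - 248 = 7
255 - 0 = 255
Wildcard: 0.0.7.255


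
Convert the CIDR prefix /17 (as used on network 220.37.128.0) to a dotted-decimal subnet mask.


/17 means 17 network bits, 15 host bits
Binary: 11111111111111111000000000000000
Mask: 255.255.128.0


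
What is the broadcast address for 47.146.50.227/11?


Network: 47.128.0.0/11
Host bits = 21
Set all host bits to 1:
Broadcast: 47.159.255.255


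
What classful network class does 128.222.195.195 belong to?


First octet: 128
Binary: 10000000
10xxxxxx -> Class B (128-191)
Class B, default mask 255.255.0.0 (/16)


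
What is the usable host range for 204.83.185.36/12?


Network: 204.80.0.0
Broadcast: 204.95.255.255
First usable = network + 1
Last usable = broadcast - 1
Range: 204.80.0.1 to 204.95.255.254


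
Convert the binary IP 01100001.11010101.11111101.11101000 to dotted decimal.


01100001 = 97
11010101 = 213
11111101 = 253
11101000 = 232
IP: 97.213.253.232


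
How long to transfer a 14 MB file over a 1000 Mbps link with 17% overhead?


Effective throughput = 1000 * (1 - 17/100) = 830 Mbps
File size in Mb = 14 * 8 = 112 Mb
Time = 112 / 830
Time = 0.1349 seconds


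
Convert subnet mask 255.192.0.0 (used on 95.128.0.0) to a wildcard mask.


Subnet mask: 255.192.0.0
Wildcard = 255.255.255.255 - subnet mask
255 - 255 = 0
255 - 192 = 63
255 - 0 = 255
255 - 0 = 255
Wildcard: 0.63.255.255


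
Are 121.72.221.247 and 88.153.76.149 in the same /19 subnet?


Mask: 255.255.224.0
121.72.221.247 AND mask = 121.72.192.0
88.153.76.149 AND mask = 88.153.64.0
No, different subnets (121.72.192.0 vs 88.153.64.0)


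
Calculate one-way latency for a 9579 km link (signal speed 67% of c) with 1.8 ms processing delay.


Speed = 0.67 * 3e5 km/s = 201000 km/s
Propagation delay = 9579 / 201000 = 0.0477 s = 47.6567 ms
Processing delay = 1.8 ms
Total one-way latency = 49.4567 ms


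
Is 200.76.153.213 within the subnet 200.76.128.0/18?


Subnet network: 200.76.128.0
Test IP AND mask: 200.76.128.0
Yes, 200.76.153.213 is in 200.76.128.0/18


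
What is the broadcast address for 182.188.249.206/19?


Network: 182.188.224.0/19
Host bits = 13
Set all host bits to 1:
Broadcast: 182.188.255.255


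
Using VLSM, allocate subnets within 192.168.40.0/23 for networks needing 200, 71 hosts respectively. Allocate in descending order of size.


200 hosts -> /24 (254 usable): 192.168.40.0/24
71 hosts -> /25 (126 usable): 192.168.41.0/25
Allocation: 192.168.40.0/24 (200 hosts, 254 usable); 192.168.41.0/25 (71 hosts, 126 usable)
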